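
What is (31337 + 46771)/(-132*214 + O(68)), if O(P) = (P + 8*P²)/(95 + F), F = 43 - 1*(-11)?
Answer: -2909523/1042973 ≈ -2.7896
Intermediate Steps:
F = 54 (F = 43 + 11 = 54)
O(P) = P/149 + 8*P²/149 (O(P) = (P + 8*P²)/(95 + 54) = (P + 8*P²)/149 = (P + 8*P²)*(1/149) = P/149 + 8*P²/149)
(31337 + 46771)/(-132*214 + O(68)) = (31337 + 46771)/(-132*214 + (1/149)*68*(1 + 8*68)) = 78108/(-28248 + (1/149)*68*(1 + 544)) = 78108/(-28248 + (1/149)*68*545) = 78108/(-28248 + 37060/149) = 78108/(-4171892/149) = 78108*(-149/4171892) = -2909523/1042973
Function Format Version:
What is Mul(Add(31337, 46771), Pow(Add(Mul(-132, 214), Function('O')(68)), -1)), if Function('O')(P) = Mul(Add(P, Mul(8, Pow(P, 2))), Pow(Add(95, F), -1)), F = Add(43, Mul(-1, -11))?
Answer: Rational(-2909523, 1042973) ≈ -2.7896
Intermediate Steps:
F = 54 (F = Add(43, 11) = 54)
Function('O')(P) = Add(Mul(Rational(1, 149), P), Mul(Rational(8, 149), Pow(P, 2))) (Function('O')(P) = Mul(Add(P, Mul(8, Pow(P, 2))), Pow(Add(95, 54), -1)) = Mul(Add(P, Mul(8, Pow(P, 2))), Pow(149, -1)) = Mul(Add(P, Mul(8, Pow(P, 2))), Rational(1, 149)) = Add(Mul(Rational(1, 149), P), Mul(Rational(8, 149), Pow(P, 2))))
Mul(Add(31337, 46771), Pow(Add(Mul(-132, 214), Function('O')(68)), -1)) = Mul(Add(31337, 46771), Pow(Add(Mul(-132, 214), Mul(Rational(1, 149), 68, Add(1, Mul(8, 68)))), -1)) = Mul(78108, Pow(Add(-28248, Mul(Rational(1, 149), 68, Add(1, 544))), -1)) = Mul(78108, Pow(Add(-28248, Mul(Rational(1, 149), 68, 545)), -1)) = Mul(78108, Pow(Add(-28248, Rational(37060, 149)), -1)) = Mul(78108, Pow(Rational(-4171892, 149), -1)) = Mul(78108, Rational(-149, 4171892)) = Rational(-2909523, 1042973)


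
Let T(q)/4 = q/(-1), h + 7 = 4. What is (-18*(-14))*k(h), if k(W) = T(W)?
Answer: 3024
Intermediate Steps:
h = -3 (h = -7 + 4 = -3)
T(q) = -4*q (T(q) = 4*(q/(-1)) = 4*(q*(-1)) = 4*(-q) = -4*q)
k(W) = -4*W
(-18*(-14))*k(h) = (-18*(-14))*(-4*(-3)) = 252*12 = 3024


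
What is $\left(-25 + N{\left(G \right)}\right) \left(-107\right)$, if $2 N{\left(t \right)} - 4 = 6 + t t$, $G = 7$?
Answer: $- \frac{963}{2} \approx -481.5$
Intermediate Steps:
$N{\left(t \right)} = 5 + \frac{t^{2}}{2}$ ($N{\left(t \right)} = 2 + \frac{6 + t t}{2} = 2 + \frac{6 + t^{2}}{2} = 2 + \left(3 + \frac{t^{2}}{2}\right) = 5 + \frac{t^{2}}{2}$)
$\left(-25 + N{\left(G \right)}\right) \left(-107\right) = \left(-25 + \left(5 + \frac{7^{2}}{2}\right)\right) \left(-107\right) = \left(-25 + \left(5 + \frac{1}{2} \cdot 49\right)\right) \left(-107\right) = \left(-25 + \left(5 + \frac{49}{2}\right)\right) \left(-107\right) = \left(-25 + \frac{59}{2}\right) \left(-107\right) = \frac{9}{2} \left(-107\right) = - \frac{963}{2}$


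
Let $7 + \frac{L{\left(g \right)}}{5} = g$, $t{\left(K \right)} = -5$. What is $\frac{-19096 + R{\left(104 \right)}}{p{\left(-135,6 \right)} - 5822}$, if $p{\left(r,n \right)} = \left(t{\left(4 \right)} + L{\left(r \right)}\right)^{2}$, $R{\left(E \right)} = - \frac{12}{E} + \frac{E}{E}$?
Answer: $- \frac{496473}{13140478} \approx -0.037782$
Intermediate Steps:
$L{\left(g \right)} = -35 + 5 g$
$R{\left(E \right)} = 1 - \frac{12}{E}$ ($R{\left(E \right)} = - \frac{12}{E} + 1 = 1 - \frac{12}{E}$)
$p{\left(r,n \right)} = \left(-40 + 5 r\right)^{2}$ ($p{\left(r,n \right)} = \left(-5 + \left(-35 + 5 r\right)\right)^{2} = \left(-40 + 5 r\right)^{2}$)
$\frac{-19096 + R{\left(104 \right)}}{p{\left(-135,6 \right)} - 5822} = \frac{-19096 + \frac{-12 + 104}{104}}{25 \left(-8 - 135\right)^{2} - 5822} = \frac{-19096 + \frac{1}{104} \cdot 92}{25 \left(-143\right)^{2} - 5822} = \frac{-19096 + \frac{23}{26}}{25 \cdot 20449 - 5822} = - \frac{496473}{26 \left(511225 - 5822\right)} = - \frac{496473}{26 \cdot 505403} = \left(- \frac{496473}{26}\right) \frac{1}{505403} = - \frac{496473}{13140478}$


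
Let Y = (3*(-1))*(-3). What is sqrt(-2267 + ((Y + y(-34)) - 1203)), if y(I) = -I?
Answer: I*sqrt(3427) ≈ 58.541*I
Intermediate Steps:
Y = 9 (Y = -3*(-3) = 9)
sqrt(-2267 + ((Y + y(-34)) - 1203)) = sqrt(-2267 + ((9 - 1*(-34)) - 1203)) = sqrt(-2267 + ((9 + 34) - 1203)) = sqrt(-2267 + (43 - 1203)) = sqrt(-2267 - 1160) = sqrt(-3427) = I*sqrt(3427)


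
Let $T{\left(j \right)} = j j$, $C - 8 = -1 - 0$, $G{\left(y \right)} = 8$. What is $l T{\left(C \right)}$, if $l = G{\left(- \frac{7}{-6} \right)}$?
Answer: $392$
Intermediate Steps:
$l = 8$
$C = 7$ ($C = 8 - 1 = 7$)
$T{\left(j \right)} = j^{2}$
$l T{\left(C \right)} = 8 \cdot 7^{2} = 8 \cdot 49 = 392$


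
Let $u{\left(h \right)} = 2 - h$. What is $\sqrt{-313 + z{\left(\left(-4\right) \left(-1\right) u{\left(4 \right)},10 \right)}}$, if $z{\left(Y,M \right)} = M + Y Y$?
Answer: $i \sqrt{239} \approx 15.46 i$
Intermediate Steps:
$z{\left(Y,M \right)} = M + Y^{2}$
$\sqrt{-313 + z{\left(\left(-4\right) \left(-1\right) u{\left(4 \right)},10 \right)}} = \sqrt{-313 + \left(10 + \left(\left(-4\right) \left(-1\right) \left(2 - 4\right)\right)^{2}\right)} = \sqrt{-313 + \left(10 + \left(4 \left(2 - 4\right)\right)^{2}\right)} = \sqrt{-313 + \left(10 + \left(4 \left(-2\right)\right)^{2}\right)} = \sqrt{-313 + \left(10 + \left(-8\right)^{2}\right)} = \sqrt{-313 + \left(10 + 64\right)} = \sqrt{-313 + 74} = \sqrt{-239} = i \sqrt{239}$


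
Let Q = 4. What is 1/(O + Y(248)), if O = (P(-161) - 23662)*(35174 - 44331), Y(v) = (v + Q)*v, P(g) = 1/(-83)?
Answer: 83/17989049847 ≈ 4.6139e-9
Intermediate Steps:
P(g) = -1/83
Y(v) = v*(4 + v) (Y(v) = (v + 4)*v = (4 + v)*v = v*(4 + v))
O = 17983862679/83 (O = (-1/83 - 23662)*(35174 - 44331) = -1963947/83*(-9157) = 17983862679/83 ≈ 2.1667e+8)
1/(O + Y(248)) = 1/(17983862679/83 + 248*(4 + 248)) = 1/(17983862679/83 + 248*252) = 1/(17983862679/83 + 62496) = 1/(17989049847/83) = 83/17989049847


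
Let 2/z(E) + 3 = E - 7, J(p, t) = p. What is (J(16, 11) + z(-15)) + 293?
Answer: 7723/25 ≈ 308.92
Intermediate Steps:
z(E) = 2/(-10 + E) (z(E) = 2/(-3 + (E - 7)) = 2/(-3 + (-7 + E)) = 2/(-10 + E))
(J(16, 11) + z(-15)) + 293 = (16 + 2/(-10 - 15)) + 293 = (16 + 2/(-25)) + 293 = (16 + 2*(-1/25)) + 293 = (16 - 2/25) + 293 = 398/25 + 293 = 7723/25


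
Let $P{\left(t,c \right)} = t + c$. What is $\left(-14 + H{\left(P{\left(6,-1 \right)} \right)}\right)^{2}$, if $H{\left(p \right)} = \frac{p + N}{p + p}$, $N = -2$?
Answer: $\frac{18769}{100} \approx 187.69$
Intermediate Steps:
$P{\left(t,c \right)} = c + t$
$H{\left(p \right)} = \frac{-2 + p}{2 p}$ ($H{\left(p \right)} = \frac{p - 2}{p + p} = \frac{-2 + p}{2 p}$)
$\left(-14 + H{\left(P{\left(6,-1 \right)} \right)}\right)^{2} = \left(-14 + \frac{-2 + \left(-1 + 6\right)}{2 \left(-1 + 6\right)}\right)^{2} = \left(-14 + \frac{-2 + 5}{2 \cdot 5}\right)^{2} = \left(-14 + \frac{1}{2} \cdot \frac{1}{5} \cdot 3\right)^{2} = \left(-14 + \frac{3}{10}\right)^{2} = \left(- \frac{137}{10}\right)^{2} = \frac{18769}{100}$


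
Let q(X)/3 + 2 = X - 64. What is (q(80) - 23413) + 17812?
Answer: -5559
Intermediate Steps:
q(X) = -198 + 3*X (q(X) = -6 + 3*(X - 64) = -6 + 3*(-64 + X) = -6 + (-192 + 3*X) = -198 + 3*X)
(q(80) - 23413) + 17812 = ((-198 + 3*80) - 23413) + 17812 = ((-198 + 240) - 23413) + 17812 = (42 - 23413) + 17812 = -23371 + 17812 = -5559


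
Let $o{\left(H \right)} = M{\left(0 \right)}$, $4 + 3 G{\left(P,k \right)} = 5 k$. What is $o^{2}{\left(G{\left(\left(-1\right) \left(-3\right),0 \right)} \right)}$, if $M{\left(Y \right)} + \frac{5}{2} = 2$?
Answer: $\frac{1}{4} \approx 0.25$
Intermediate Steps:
$M{\left(Y \right)} = - \frac{1}{2}$ ($M{\left(Y \right)} = - \frac{5}{2} + 2 = - \frac{1}{2}$)
$G{\left(P,k \right)} = - \frac{4}{3} + \frac{5 k}{3}$
$o{\left(H \right)} = - \frac{1}{2}$
$o^{2}{\left(G{\left(\left(-1\right) \left(-3\right),0 \right)} \right)} = \left(- \frac{1}{2}\right)^{2} = \frac{1}{4}$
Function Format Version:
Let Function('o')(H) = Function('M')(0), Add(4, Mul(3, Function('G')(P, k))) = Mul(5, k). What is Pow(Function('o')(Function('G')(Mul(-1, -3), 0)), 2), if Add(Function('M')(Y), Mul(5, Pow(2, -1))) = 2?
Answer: Rational(1, 4) ≈ 0.25000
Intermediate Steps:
Function('M')(Y) = Rational(-1, 2) (Function('M')(Y) = Add(Rational(-5, 2), 2) = Rational(-1, 2))
Function('G')(P, k) = Add(Rational(-4, 3), Mul(Rational(5, 3), k)) (Function('G')(P, k) = Add(Rational(-4, 3), Mul(Rational(1, 3), Mul(5, k))) = Add(Rational(-4, 3), Mul(Rational(5, 3), k)))
Function('o')(H) = Rational(-1, 2)
Pow(Function('o')(Function('G')(Mul(-1, -3), 0)), 2) = Pow(Rational(-1, 2), 2) = Rational(1, 4)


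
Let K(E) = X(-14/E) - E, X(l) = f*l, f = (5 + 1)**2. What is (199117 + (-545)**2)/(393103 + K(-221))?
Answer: 54823691/43462554 ≈ 1.2614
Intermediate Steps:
f = 36 (f = 6**2 = 36)
X(l) = 36*l
K(E) = -E - 504/E (K(E) = 36*(-14/E) - E = -504/E - E = -E - 504/E)
(199117 + (-545)**2)/(393103 + K(-221)) = (199117 + (-545)**2)/(393103 + (-1*(-221) - 504/(-221))) = (199117 + 297025)/(393103 + (221 - 504*(-1/221))) = 496142/(393103 + (221 + 504/221)) = 496142/(393103 + 49345/221) = 496142/(86925108/221) = 496142*(221/86925108) = 54823691/43462554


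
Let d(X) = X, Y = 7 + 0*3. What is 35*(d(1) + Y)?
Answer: 280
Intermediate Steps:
Y = 7 (Y = 7 + 0 = 7)
35*(d(1) + Y) = 35*(1 + 7) = 35*8 = 280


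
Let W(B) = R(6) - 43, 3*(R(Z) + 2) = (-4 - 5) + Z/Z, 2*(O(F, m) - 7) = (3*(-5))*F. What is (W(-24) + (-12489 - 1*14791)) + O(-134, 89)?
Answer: -78947/3 ≈ -26316.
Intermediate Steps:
O(F, m) = 7 - 15*F/2 (O(F, m) = 7 + ((3*(-5))*F)/2 = 7 + (-15*F)/2 = 7 - 15*F/2)
R(Z) = -14/3 (R(Z) = -2 + ((-4 - 5) + Z/Z)/3 = -2 + (-9 + 1)/3 = -2 + (⅓)*(-8) = -2 - 8/3 = -14/3)
W(B) = -143/3 (W(B) = -14/3 - 43 = -143/3)
(W(-24) + (-12489 - 1*14791)) + O(-134, 89) = (-143/3 + (-12489 - 1*14791)) + (7 - 15/2*(-134)) = (-143/3 + (-12489 - 14791)) + (7 + 1005) = (-143/3 - 27280) + 1012 = -81983/3 + 1012 = -78947/3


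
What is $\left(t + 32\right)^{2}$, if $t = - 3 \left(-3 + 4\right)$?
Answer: $841$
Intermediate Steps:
$t = -3$ ($t = \left(-3\right) 1 = -3$)
$\left(t + 32\right)^{2} = \left(-3 + 32\right)^{2} = 29^{2} = 841$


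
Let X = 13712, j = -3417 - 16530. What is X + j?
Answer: -6235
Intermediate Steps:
j = -19947
X + j = 13712 - 19947 = -6235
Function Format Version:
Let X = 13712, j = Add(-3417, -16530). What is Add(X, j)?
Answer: -6235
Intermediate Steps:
j = -19947
Add(X, j) = Add(13712, -19947) = -6235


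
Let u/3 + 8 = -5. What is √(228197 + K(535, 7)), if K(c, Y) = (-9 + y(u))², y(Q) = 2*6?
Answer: 11*√1886 ≈ 477.71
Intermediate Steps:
u = -39 (u = -24 + 3*(-5) = -24 - 15 = -39)
y(Q) = 12
K(c, Y) = 9 (K(c, Y) = (-9 + 12)² = 3² = 9)
√(228197 + K(535, 7)) = √(228197 + 9) = √228206 = 11*√1886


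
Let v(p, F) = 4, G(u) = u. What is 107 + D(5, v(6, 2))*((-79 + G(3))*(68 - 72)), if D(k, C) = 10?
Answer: 3147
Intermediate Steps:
107 + D(5, v(6, 2))*((-79 + G(3))*(68 - 72)) = 107 + 10*((-79 + 3)*(68 - 72)) = 107 + 10*(-76*(-4)) = 107 + 10*304 = 107 + 3040 = 3147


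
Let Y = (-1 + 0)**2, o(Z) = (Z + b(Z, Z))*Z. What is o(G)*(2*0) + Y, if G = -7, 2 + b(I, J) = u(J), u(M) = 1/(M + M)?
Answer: 1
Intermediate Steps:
u(M) = 1/(2*M)
b(I, J) = -2 + 1/(2*J)
o(Z) = Z*(-2 + Z + 1/(2*Z)) (o(Z) = (Z + (-2 + 1/(2*Z)))*Z = (-2 + Z + 1/(2*Z))*Z = Z*(-2 + Z + 1/(2*Z)))
Y = 1 (Y = (-1)**2 = 1)
o(G)*(2*0) + Y = (1/2 - 7*(-2 - 7))*(2*0) + 1 = (1/2 - 7*(-9))*0 + 1 = (1/2 + 63)*0 + 1 = (127/2)*0 + 1 = 0 + 1 = 1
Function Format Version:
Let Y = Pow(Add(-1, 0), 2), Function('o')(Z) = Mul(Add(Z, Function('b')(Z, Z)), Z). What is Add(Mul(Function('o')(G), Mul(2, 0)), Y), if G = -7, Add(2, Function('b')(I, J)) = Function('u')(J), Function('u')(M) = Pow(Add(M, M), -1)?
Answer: 1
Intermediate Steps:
Function('u')(M) = Mul(Rational(1, 2), Pow(M, -1)) (Function('u')(M) = Pow(Mul(2, M), -1) = Mul(Rational(1, 2), Pow(M, -1)))
Function('b')(I, J) = Add(-2, Mul(Rational(1, 2), Pow(J, -1)))
Function('o')(Z) = Mul(Z, Add(-2, Z, Mul(Rational(1, 2), Pow(Z, -1)))) (Function('o')(Z) = Mul(Add(Z, Add(-2, Mul(Rational(1, 2), Pow(Z, -1)))), Z) = Mul(Add(-2, Z, Mul(Rational(1, 2), Pow(Z, -1))), Z) = Mul(Z, Add(-2, Z, Mul(Rational(1, 2), Pow(Z, -1)))))
Y = 1 (Y = Pow(-1, 2) = 1)
Add(Mul(Function('o')(G), Mul(2, 0)), Y) = Add(Mul(Add(Rational(1, 2), Mul(-7, Add(-2, -7))), Mul(2, 0)), 1) = Add(Mul(Add(Rational(1, 2), Mul(-7, -9)), 0), 1) = Add(Mul(Add(Rational(1, 2), 63), 0), 1) = Add(Mul(Rational(127, 2), 0), 1) = Add(0, 1) = 1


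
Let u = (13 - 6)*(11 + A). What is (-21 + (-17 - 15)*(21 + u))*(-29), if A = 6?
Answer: 130529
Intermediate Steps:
u = 119 (u = (13 - 6)*(11 + 6) = 7*17 = 119)
(-21 + (-17 - 15)*(21 + u))*(-29) = (-21 + (-17 - 15)*(21 + 119))*(-29) = (-21 - 32*140)*(-29) = (-21 - 4480)*(-29) = -4501*(-29) = 130529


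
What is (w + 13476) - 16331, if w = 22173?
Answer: 19318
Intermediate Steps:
(w + 13476) - 16331 = (22173 + 13476) - 16331 = 35649 - 16331 = 19318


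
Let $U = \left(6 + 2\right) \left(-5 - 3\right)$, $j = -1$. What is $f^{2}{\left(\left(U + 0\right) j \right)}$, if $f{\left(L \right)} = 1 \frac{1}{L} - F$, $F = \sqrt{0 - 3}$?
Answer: $\frac{\left(1 - 64 i \sqrt{3}\right)^{2}}{4096} \approx -2.9998 - 0.054127 i$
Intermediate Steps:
$F = i \sqrt{3}$ ($F = \sqrt{-3} = i \sqrt{3} \approx 1.732 i$)
$U = -64$ ($U = 8 \left(-8\right) = -64$)
$f{\left(L \right)} = \frac{1}{L} - i \sqrt{3}$ ($f{\left(L \right)} = 1 \frac{1}{L} - i \sqrt{3} = \frac{1}{L} - i \sqrt{3}$)
$f^{2}{\left(\left(U + 0\right) j \right)} = \left(\frac{1}{\left(-64 + 0\right) \left(-1\right)} - i \sqrt{3}\right)^{2} = \left(\frac{1}{\left(-64\right) \left(-1\right)} - i \sqrt{3}\right)^{2} = \left(\frac{1}{64} - i \sqrt{3}\right)^{2}$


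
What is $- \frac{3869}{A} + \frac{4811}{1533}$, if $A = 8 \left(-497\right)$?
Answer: $\frac{3579959}{870744} \approx 4.1114$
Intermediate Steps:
$A = -3976$
$- \frac{3869}{A} + \frac{4811}{1533} = - \frac{3869}{-3976} + \frac{4811}{1533} = \left(-3869\right) \left(- \frac{1}{3976}\right) + 4811 \cdot \frac{1}{1533} = \frac{3869}{3976} + \frac{4811}{1533} = \frac{3579959}{870744}$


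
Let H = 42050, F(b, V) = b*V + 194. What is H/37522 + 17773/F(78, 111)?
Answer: 519552553/166072372 ≈ 3.1285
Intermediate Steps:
F(b, V) = 194 + V*b (F(b, V) = V*b + 194 = 194 + V*b)
H/37522 + 17773/F(78, 111) = 42050/37522 + 17773/(194 + 111*78) = 42050*(1/37522) + 17773/(194 + 8658) = 21025/18761 + 17773/8852 = 519552553/166072372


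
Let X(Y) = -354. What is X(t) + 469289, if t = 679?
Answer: 468935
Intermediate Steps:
X(t) + 469289 = -354 + 469289 = 468935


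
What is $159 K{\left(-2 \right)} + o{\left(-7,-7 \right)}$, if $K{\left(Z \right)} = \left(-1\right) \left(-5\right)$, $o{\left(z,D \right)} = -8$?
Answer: $787$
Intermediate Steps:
$K{\left(Z \right)} = 5$
$159 K{\left(-2 \right)} + o{\left(-7,-7 \right)} = 159 \cdot 5 - 8 = 795 - 8 = 787$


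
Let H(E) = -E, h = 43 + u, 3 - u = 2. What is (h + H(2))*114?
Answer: 4788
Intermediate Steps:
u = 1 (u = 3 - 1*2 = 3 - 2 = 1)
h = 44 (h = 43 + 1 = 44)
(h + H(2))*114 = (44 - 1*2)*114 = (44 - 2)*114 = 42*114 = 4788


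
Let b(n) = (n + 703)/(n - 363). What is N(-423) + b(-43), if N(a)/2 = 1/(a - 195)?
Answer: -102173/62727 ≈ -1.6289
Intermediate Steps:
b(n) = (703 + n)/(-363 + n)
N(a) = 2/(-195 + a) (N(a) = 2/(a - 195) = 2/(-195 + a))
N(-423) + b(-43) = 2/(-195 - 423) + (703 - 43)/(-363 - 43) = 2/(-618) + 660/(-406) = 2*(-1/618) - 1/406*660 = -1/309 - 330/203 = -102173/62727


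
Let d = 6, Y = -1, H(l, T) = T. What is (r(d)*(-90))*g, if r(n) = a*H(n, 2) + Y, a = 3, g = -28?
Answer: 12600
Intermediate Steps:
r(n) = 5 (r(n) = 3*2 - 1 = 6 - 1 = 5)
(r(d)*(-90))*g = (5*(-90))*(-28) = -450*(-28) = 12600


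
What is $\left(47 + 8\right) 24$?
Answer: $1320$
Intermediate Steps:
$\left(47 + 8\right) 24 = 55 \cdot 24 = 1320$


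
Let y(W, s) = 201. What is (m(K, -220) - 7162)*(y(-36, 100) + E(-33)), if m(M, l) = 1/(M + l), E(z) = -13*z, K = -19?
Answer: -1078382970/239 ≈ -4.5121e+6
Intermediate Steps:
(m(K, -220) - 7162)*(y(-36, 100) + E(-33)) = (1/(-19 - 220) - 7162)*(201 - 13*(-33)) = (1/(-239) - 7162)*(201 + 429) = (-1/239 - 7162)*630 = -1711719/239*630 = -1078382970/239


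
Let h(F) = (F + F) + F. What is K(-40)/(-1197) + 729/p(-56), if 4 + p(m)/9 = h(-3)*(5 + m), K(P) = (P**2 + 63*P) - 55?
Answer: 25742/25935 ≈ 0.99256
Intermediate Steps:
h(F) = 3*F (h(F) = 2*F + F = 3*F)
K(P) = -55 + P**2 + 63*P
p(m) = -441 - 81*m (p(m) = -36 + 9*((3*(-3))*(5 + m)) = -36 + 9*(-9*(5 + m)) = -36 + 9*(-45 - 9*m) = -36 + (-405 - 81*m) = -441 - 81*m)
K(-40)/(-1197) + 729/p(-56) = (-55 + (-40)**2 + 63*(-40))/(-1197) + 729/(-441 - 81*(-56)) = (-55 + 1600 - 2520)*(-1/1197) + 729/(-441 + 4536) = -975*(-1/1197) + 729/4095 = 325/399 + 729*(1/4095) = 325/399 + 81/455 = 25742/25935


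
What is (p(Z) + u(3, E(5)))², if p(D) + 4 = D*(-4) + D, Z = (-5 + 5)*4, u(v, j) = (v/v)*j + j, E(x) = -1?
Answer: 36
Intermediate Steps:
u(v, j) = 2*j (u(v, j) = 1*j + j = j + j = 2*j)
Z = 0 (Z = 0*4 = 0)
p(D) = -4 - 3*D (p(D) = -4 + (D*(-4) + D) = -4 + (-4*D + D) = -4 - 3*D)
(p(Z) + u(3, E(5)))² = ((-4 - 3*0) + 2*(-1))² = ((-4 + 0) - 2)² = (-4 - 2)² = (-6)² = 36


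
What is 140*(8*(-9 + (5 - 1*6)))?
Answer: -11200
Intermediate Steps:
140*(8*(-9 + (5 - 1*6))) = 140*(8*(-9 + (5 - 6))) = 140*(8*(-9 - 1)) = 140*(8*(-10)) = 140*(-80) = -11200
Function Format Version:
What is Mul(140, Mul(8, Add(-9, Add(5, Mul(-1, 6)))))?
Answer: -11200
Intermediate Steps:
Mul(140, Mul(8, Add(-9, Add(5, Mul(-1, 6))))) = Mul(140, Mul(8, Add(-9, Add(5, -6)))) = Mul(140, Mul(8, Add(-9, -1))) = Mul(140, Mul(8, -10)) = Mul(140, -80) = -11200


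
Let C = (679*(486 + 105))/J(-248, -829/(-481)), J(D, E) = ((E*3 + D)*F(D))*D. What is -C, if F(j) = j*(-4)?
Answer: -193020009/28734914816 ≈ -0.0067173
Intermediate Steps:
F(j) = -4*j
J(D, E) = -4*D²*(D + 3*E) (J(D, E) = ((E*3 + D)*(-4*D))*D = ((3*E + D)*(-4*D))*D = ((D + 3*E)*(-4*D))*D = (-4*D*(D + 3*E))*D = -4*D²*(D + 3*E))
C = 193020009/28734914816 (C = (679*(486 + 105))/((4*(-248)²*(-1*(-248) - (-2487)/(-481)))) = (679*591)/((4*61504*(248 - (-2487)*(-1)/481))) = 401289/((4*61504*(248 - 3*829/481))) = 401289/((4*61504*(248 - 2487/481))) = 401289/((4*61504*(116801/481))) = 401289/(28734914816/481) = 401289*(481/28734914816) = 193020009/28734914816 ≈ 0.0067173)
-C = -1*193020009/28734914816 = -193020009/28734914816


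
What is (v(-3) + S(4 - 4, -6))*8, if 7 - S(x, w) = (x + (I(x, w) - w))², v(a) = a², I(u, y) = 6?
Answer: -1024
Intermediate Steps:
S(x, w) = 7 - (6 + x - w)² (S(x, w) = 7 - (x + (6 - w))² = 7 - (6 + x - w)²)
(v(-3) + S(4 - 4, -6))*8 = ((-3)² + (7 - (6 + (4 - 4) - 1*(-6))²))*8 = (9 + (7 - (6 + 0 + 6)²))*8 = (9 + (7 - 1*12²))*8 = (9 + (7 - 1*144))*8 = (9 + (7 - 144))*8 = (9 - 137)*8 = -128*8 = -1024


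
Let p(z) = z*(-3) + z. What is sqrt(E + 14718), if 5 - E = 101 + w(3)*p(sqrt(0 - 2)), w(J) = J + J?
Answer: sqrt(14622 + 12*I*sqrt(2)) ≈ 120.92 + 0.0702*I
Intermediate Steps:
w(J) = 2*J
p(z) = -2*z (p(z) = -3*z + z = -2*z)
E = -96 + 12*I*sqrt(2) (E = 5 - (101 + (2*3)*(-2*sqrt(0 - 2))) = 5 - (101 + 6*(-2*I*sqrt(2))) = 5 - (101 - 12*I*sqrt(2)) = 5 + (-101 + 12*I*sqrt(2)) = -96 + 12*I*sqrt(2) ≈ -96.0 + 16.971*I)
sqrt(E + 14718) = sqrt((-96 + 12*I*sqrt(2)) + 14718) = sqrt(14622 + 12*I*sqrt(2))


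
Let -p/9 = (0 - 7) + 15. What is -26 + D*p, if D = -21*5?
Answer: 7534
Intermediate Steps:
D = -105
p = -72 (p = -9*((0 - 7) + 15) = -9*(-7 + 15) = -9*8 = -72)
-26 + D*p = -26 - 105*(-72) = -26 + 7560 = 7534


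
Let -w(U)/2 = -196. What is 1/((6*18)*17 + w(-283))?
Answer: 1/2228 ≈ 0.00044883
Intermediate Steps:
w(U) = 392 (w(U) = -2*(-196) = 392)
1/((6*18)*17 + w(-283)) = 1/((6*18)*17 + 392) = 1/(108*17 + 392) = 1/(1836 + 392) = 1/2228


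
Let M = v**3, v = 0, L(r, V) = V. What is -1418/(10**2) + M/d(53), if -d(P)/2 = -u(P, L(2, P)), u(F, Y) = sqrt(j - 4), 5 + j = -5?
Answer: -709/50 ≈ -14.180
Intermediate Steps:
j = -10 (j = -5 - 5 = -10)
u(F, Y) = I*sqrt(14) (u(F, Y) = sqrt(-10 - 4) = sqrt(-14) = I*sqrt(14))
M = 0 (M = 0**3 = 0)
d(P) = 2*I*sqrt(14) (d(P) = -(-2)*I*sqrt(14) = 2*I*sqrt(14))
-1418/(10**2) + M/d(53) = -1418/(10**2) + 0/((2*I*sqrt(14))) = -1418/100 + 0*(-I*sqrt(14)/28) = -1418*1/100 + 0 = -709/50 + 0 = -709/50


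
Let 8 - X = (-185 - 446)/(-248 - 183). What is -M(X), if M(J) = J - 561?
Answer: 238974/431 ≈ 554.46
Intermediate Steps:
X = 2817/431 (X = 8 - (-185 - 446)/(-248 - 183) = 8 - (-631)/(-431) = 8 - (-631)*(-1)/431 = 8 - 1*631/431 = 8 - 631/431 = 2817/431 ≈ 6.5360)
M(J) = -561 + J
-M(X) = -(-561 + 2817/431) = -1*(-238974/431) = 238974/431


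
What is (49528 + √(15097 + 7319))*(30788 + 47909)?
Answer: 3897705016 + 314788*√1401 ≈ 3.9095e+9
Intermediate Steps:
(49528 + √(15097 + 7319))*(30788 + 47909) = (49528 + √22416)*78697 = (49528 + 4*√1401)*78697 = 3897705016 + 314788*√1401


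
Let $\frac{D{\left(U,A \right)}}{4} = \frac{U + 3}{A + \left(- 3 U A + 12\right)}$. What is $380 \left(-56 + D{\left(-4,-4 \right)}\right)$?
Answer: $-21242$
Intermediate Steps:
$D{\left(U,A \right)} = \frac{4 \left(3 + U\right)}{12 + A - 3 A U}$ ($D{\left(U,A \right)} = 4 \frac{U + 3}{A + \left(- 3 U A + 12\right)} = 4 \frac{3 + U}{A - \left(-12 + 3 A U\right)} = 4 \frac{3 + U}{12 + A - 3 A U} = \frac{4 \left(3 + U\right)}{12 + A - 3 A U}$)
$380 \left(-56 + D{\left(-4,-4 \right)}\right) = 380 \left(-56 + \frac{4 \left(3 - 4\right)}{12 - 4 - \left(-12\right) \left(-4\right)}\right) = 380 \left(-56 + 4 \frac{1}{12 - 4 - 48} \left(-1\right)\right) = 380 \left(-56 + 4 \frac{1}{-40} \left(-1\right)\right) = 380 \left(-56 + 4 \left(- \frac{1}{40}\right) \left(-1\right)\right) = 380 \left(-56 + \frac{1}{10}\right) = 380 \left(- \frac{559}{10}\right) = -21242$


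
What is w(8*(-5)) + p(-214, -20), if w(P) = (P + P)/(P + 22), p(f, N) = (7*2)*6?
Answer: 796/9 ≈ 88.444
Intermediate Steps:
p(f, N) = 84 (p(f, N) = 14*6 = 84)
w(P) = 2*P/(22 + P) (w(P) = (2*P)/(22 + P) = 2*P/(22 + P))
w(8*(-5)) + p(-214, -20) = 2*(8*(-5))/(22 + 8*(-5)) + 84 = 2*(-40)/(22 - 40) + 84 = 2*(-40)/(-18) + 84 = 2*(-40)*(-1/18) + 84 = 40/9 + 84 = 796/9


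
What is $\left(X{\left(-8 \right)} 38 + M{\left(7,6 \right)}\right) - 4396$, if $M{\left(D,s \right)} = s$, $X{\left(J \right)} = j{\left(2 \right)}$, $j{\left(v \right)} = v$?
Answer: $-4314$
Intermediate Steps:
$X{\left(J \right)} = 2$
$\left(X{\left(-8 \right)} 38 + M{\left(7,6 \right)}\right) - 4396 = \left(2 \cdot 38 + 6\right) - 4396 = \left(76 + 6\right) - 4396 = 82 - 4396 = -4314$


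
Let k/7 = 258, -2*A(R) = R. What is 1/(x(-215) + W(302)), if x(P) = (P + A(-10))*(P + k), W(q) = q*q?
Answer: -1/242906 ≈ -4.1168e-6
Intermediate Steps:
A(R) = -R/2
W(q) = q²
k = 1806 (k = 7*258 = 1806)
x(P) = (5 + P)*(1806 + P) (x(P) = (P - ½*(-10))*(P + 1806) = (P + 5)*(1806 + P) = (5 + P)*(1806 + P))
1/(x(-215) + W(302)) = 1/((9030 + (-215)² + 1811*(-215)) + 302²) = 1/((9030 + 46225 - 389365) + 91204) = 1/(-334110 + 91204) = 1/(-242906) = -1/242906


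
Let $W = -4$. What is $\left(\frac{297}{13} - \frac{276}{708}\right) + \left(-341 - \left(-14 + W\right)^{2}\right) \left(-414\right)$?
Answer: $\frac{211179994}{767} \approx 2.7533 \cdot 10^{5}$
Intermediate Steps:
$\left(\frac{297}{13} - \frac{276}{708}\right) + \left(-341 - \left(-14 + W\right)^{2}\right) \left(-414\right) = \left(\frac{297}{13} - \frac{276}{708}\right) + \left(-341 - \left(-14 - 4\right)^{2}\right) \left(-414\right) = \left(297 \cdot \frac{1}{13} - \frac{23}{59}\right) + \left(-341 - \left(-18\right)^{2}\right) \left(-414\right) = \left(\frac{297}{13} - \frac{23}{59}\right) + \left(-341 - 324\right) \left(-414\right) = \frac{17224}{767} + \left(-341 - 324\right) \left(-414\right) = \frac{17224}{767} - -275310 = \frac{17224}{767} + 275310 = \frac{211179994}{767}$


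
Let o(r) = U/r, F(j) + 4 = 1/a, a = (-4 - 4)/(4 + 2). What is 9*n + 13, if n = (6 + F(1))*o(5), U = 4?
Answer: 22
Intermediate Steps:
a = -4/3 (a = -8/6 = -8*⅙ = -4/3 ≈ -1.3333)
F(j) = -19/4 (F(j) = -4 + 1/(-4/3) = -4 - ¾ = -19/4)
o(r) = 4/r
n = 1 (n = (6 - 19/4)*(4/5) = 5*(4*(⅕))/4 = (5/4)*(⅘) = 1)
9*n + 13 = 9*1 + 13 = 9 + 13 = 22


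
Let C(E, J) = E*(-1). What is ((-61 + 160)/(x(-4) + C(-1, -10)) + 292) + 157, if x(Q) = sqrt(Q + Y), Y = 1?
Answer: (-548*I + 449*sqrt(3))/(sqrt(3) - I) ≈ 473.75 - 42.868*I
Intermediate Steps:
x(Q) = sqrt(1 + Q) (x(Q) = sqrt(Q + 1) = sqrt(1 + Q))
C(E, J) = -E
((-61 + 160)/(x(-4) + C(-1, -10)) + 292) + 157 = ((-61 + 160)/(sqrt(1 - 4) - 1*(-1)) + 292) + 157 = (99/(sqrt(-3) + 1) + 292) + 157 = (99/(I*sqrt(3) + 1) + 292) + 157 = (99/(1 + I*sqrt(3)) + 292) + 157 = (292 + 99/(1 + I*sqrt(3))) + 157 = 449 + 99/(1 + I*sqrt(3))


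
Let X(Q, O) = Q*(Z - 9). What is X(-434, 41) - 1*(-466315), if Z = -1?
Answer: 470655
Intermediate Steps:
X(Q, O) = -10*Q (X(Q, O) = Q*(-1 - 9) = Q*(-10) = -10*Q)
X(-434, 41) - 1*(-466315) = -10*(-434) - 1*(-466315) = 4340 + 466315 = 470655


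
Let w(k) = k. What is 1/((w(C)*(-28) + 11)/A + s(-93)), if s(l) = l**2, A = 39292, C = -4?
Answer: 39292/339836631 ≈ 0.00011562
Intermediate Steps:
1/((w(C)*(-28) + 11)/A + s(-93)) = 1/((-4*(-28) + 11)/39292 + (-93)**2) = 1/((112 + 11)*(1/39292) + 8649) = 1/(123*(1/39292) + 8649) = 1/(123/39292 + 8649) = 1/(339836631/39292) = 39292/339836631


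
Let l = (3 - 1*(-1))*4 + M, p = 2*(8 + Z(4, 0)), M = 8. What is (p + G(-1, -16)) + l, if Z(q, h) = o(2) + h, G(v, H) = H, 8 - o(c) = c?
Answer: 36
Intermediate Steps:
o(c) = 8 - c
Z(q, h) = 6 + h (Z(q, h) = (8 - 1*2) + h = (8 - 2) + h = 6 + h)
p = 28 (p = 2*(8 + (6 + 0)) = 2*(8 + 6) = 2*14 = 28)
l = 24 (l = (3 - 1*(-1))*4 + 8 = (3 + 1)*4 + 8 = 4*4 + 8 = 16 + 8 = 24)
(p + G(-1, -16)) + l = (28 - 16) + 24 = 12 + 24 = 36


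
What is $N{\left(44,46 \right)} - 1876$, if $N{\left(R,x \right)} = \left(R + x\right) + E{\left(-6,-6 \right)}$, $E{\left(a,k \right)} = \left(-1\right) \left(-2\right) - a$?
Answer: $-1778$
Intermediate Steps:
$E{\left(a,k \right)} = 2 - a$
$N{\left(R,x \right)} = 8 + R + x$ ($N{\left(R,x \right)} = \left(R + x\right) + \left(2 - -6\right) = \left(R + x\right) + \left(2 + 6\right) = \left(R + x\right) + 8 = 8 + R + x$)
$N{\left(44,46 \right)} - 1876 = \left(8 + 44 + 46\right) - 1876 = 98 - 1876 = -1778$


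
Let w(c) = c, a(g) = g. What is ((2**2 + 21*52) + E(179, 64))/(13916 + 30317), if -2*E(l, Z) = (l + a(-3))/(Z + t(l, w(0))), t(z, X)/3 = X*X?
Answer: 1251/50552 ≈ 0.024747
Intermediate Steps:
t(z, X) = 3*X**2 (t(z, X) = 3*(X*X) = 3*X**2)
E(l, Z) = -(-3 + l)/(2*Z) (E(l, Z) = -(l - 3)/(2*(Z + 3*0**2)) = -(-3 + l)/(2*(Z + 3*0)) = -(-3 + l)/(2*(Z + 0)) = -(-3 + l)/(2*Z))
((2**2 + 21*52) + E(179, 64))/(13916 + 30317) = ((2**2 + 21*52) + (1/2)*(3 - 1*179)/64)/(13916 + 30317) = ((4 + 1092) + (1/2)*(1/64)*(3 - 179))/44233 = (1096 + (1/2)*(1/64)*(-176))*(1/44233) = (1096 - 11/8)*(1/44233) = (8757/8)*(1/44233) = 1251/50552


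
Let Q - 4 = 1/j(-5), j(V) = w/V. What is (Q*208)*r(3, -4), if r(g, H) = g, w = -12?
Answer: 2756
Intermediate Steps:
j(V) = -12/V
Q = 53/12 (Q = 4 + 1/(-12/(-5)) = 4 + 1/(-12*(-⅕)) = 4 + 1/(12/5) = 4 + 5/12 = 53/12 ≈ 4.4167)
(Q*208)*r(3, -4) = ((53/12)*208)*3 = (2756/3)*3 = 2756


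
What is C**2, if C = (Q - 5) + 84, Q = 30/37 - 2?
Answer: 8288641/1369 ≈ 6054.5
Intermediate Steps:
Q = -44/37 (Q = 30*(1/37) - 2 = 30/37 - 2 = -44/37 ≈ -1.1892)
C = 2879/37 (C = (-44/37 - 5) + 84 = -229/37 + 84 = 2879/37 ≈ 77.811)
C**2 = (2879/37)**2 = 8288641/1369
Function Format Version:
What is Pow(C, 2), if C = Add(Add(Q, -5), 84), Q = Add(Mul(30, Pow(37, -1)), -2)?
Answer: Rational(8288641, 1369) ≈ 6054.5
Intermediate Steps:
Q = Rational(-44, 37) (Q = Add(Mul(30, Rational(1, 37)), -2) = Add(Rational(30, 37), -2) = Rational(-44, 37) ≈ -1.1892)
C = Rational(2879, 37) (C = Add(Add(Rational(-44, 37), -5), 84) = Add(Rational(-229, 37), 84) = Rational(2879, 37) ≈ 77.811)
Pow(C, 2) = Pow(Rational(2879, 37), 2) = Rational(8288641, 1369)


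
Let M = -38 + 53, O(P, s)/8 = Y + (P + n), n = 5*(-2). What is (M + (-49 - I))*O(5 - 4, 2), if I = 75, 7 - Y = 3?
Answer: 4360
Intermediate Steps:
Y = 4 (Y = 7 - 1*3 = 7 - 3 = 4)
n = -10
O(P, s) = -48 + 8*P (O(P, s) = 8*(4 + (P - 10)) = 8*(4 + (-10 + P)) = 8*(-6 + P) = -48 + 8*P)
M = 15
(M + (-49 - I))*O(5 - 4, 2) = (15 + (-49 - 1*75))*(-48 + 8*(5 - 4)) = (15 + (-49 - 75))*(-48 + 8*1) = (15 - 124)*(-48 + 8) = -109*(-40) = 4360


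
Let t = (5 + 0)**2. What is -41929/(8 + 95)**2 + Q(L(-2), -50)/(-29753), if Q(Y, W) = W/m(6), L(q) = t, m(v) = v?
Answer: -3742275386/946948731 ≈ -3.9519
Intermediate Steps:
t = 25 (t = 5**2 = 25)
L(q) = 25
Q(Y, W) = W/6
-41929/(8 + 95)**2 + Q(L(-2), -50)/(-29753) = -41929/(8 + 95)**2 + ((1/6)*(-50))/(-29753) = -41929/(103**2) - 25/3*(-1/29753) = -41929/10609 + 25/89259 = -3742275386/946948731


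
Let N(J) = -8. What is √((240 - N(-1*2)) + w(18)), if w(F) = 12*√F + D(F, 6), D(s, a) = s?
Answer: √(266 + 36*√2) ≈ 17.802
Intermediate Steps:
w(F) = F + 12*√F (w(F) = 12*√F + F = F + 12*√F)
√((240 - N(-1*2)) + w(18)) = √((240 - 1*(-8)) + (18 + 12*√18)) = √((240 + 8) + (18 + 12*(3*√2))) = √(248 + (18 + 36*√2)) = √(266 + 36*√2)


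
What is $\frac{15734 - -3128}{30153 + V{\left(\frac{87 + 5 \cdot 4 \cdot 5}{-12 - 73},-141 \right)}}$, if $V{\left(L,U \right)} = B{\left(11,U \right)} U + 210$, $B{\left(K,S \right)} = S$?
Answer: $\frac{9431}{25122} \approx 0.37541$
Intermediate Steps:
$V{\left(L,U \right)} = 210 + U^{2}$ ($V{\left(L,U \right)} = U U + 210 = U^{2} + 210 = 210 + U^{2}$)
$\frac{15734 - -3128}{30153 + V{\left(\frac{87 + 5 \cdot 4 \cdot 5}{-12 - 73},-141 \right)}} = \frac{15734 - -3128}{30153 + \left(210 + \left(-141\right)^{2}\right)} = \frac{15734 + 3128}{30153 + \left(210 + 19881\right)} = \frac{18862}{30153 + 20091} = \frac{18862}{50244} = 18862 \cdot \frac{1}{50244} = \frac{9431}{25122}$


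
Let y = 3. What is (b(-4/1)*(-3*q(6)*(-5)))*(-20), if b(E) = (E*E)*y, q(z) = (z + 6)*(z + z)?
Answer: -2073600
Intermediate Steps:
q(z) = 2*z*(6 + z) (q(z) = (6 + z)*(2*z) = 2*z*(6 + z))
b(E) = 3*E² (b(E) = (E*E)*3 = E²*3 = 3*E²)
(b(-4/1)*(-3*q(6)*(-5)))*(-20) = ((3*(-4/1)²)*(-6*6*(6 + 6)*(-5)))*(-20) = ((3*(-4*1)²)*(-6*6*12*(-5)))*(-20) = ((3*(-4)²)*(-3*144*(-5)))*(-20) = ((3*16)*(-432*(-5)))*(-20) = (48*2160)*(-20) = 103680*(-20) = -2073600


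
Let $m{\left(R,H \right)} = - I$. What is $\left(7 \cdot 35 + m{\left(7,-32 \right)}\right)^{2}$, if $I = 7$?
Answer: $56644$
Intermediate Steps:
$m{\left(R,H \right)} = -7$ ($m{\left(R,H \right)} = \left(-1\right) 7 = -7$)
$\left(7 \cdot 35 + m{\left(7,-32 \right)}\right)^{2} = \left(7 \cdot 35 - 7\right)^{2} = \left(245 - 7\right)^{2} = 238^{2} = 56644$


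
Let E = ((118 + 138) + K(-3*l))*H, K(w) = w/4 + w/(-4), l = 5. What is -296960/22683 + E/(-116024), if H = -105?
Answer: -4230596000/328971549 ≈ -12.860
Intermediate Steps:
K(w) = 0 (K(w) = w*(¼) + w*(-¼) = w/4 - w/4 = 0)
E = -26880 (E = ((118 + 138) + 0)*(-105) = (256 + 0)*(-105) = 256*(-105) = -26880)
-296960/22683 + E/(-116024) = -296960/22683 - 26880/(-116024) = -296960*1/22683 - 26880*(-1/116024) = -296960/22683 + 3360/14503 = -4230596000/328971549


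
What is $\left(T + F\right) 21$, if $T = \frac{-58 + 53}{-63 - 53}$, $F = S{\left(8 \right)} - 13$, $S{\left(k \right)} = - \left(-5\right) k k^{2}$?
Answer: $\frac{6204597}{116} \approx 53488.0$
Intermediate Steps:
$S{\left(k \right)} = 5 k^{3}$ ($S{\left(k \right)} = 5 k k^{2} = 5 k^{3}$)
$F = 2547$ ($F = 5 \cdot 8^{3} - 13 = 5 \cdot 512 - 13 = 2560 - 13 = 2547$)
$T = \frac{5}{116}$ ($T = - \frac{5}{-116} = \left(-5\right) \left(- \frac{1}{116}\right) = \frac{5}{116} \approx 0.043103$)
$\left(T + F\right) 21 = \left(\frac{5}{116} + 2547\right) 21 = \frac{295457}{116} \cdot 21 = \frac{6204597}{116}$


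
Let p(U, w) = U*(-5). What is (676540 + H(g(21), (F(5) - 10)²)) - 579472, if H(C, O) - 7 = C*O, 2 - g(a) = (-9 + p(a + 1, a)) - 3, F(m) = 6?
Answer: 99059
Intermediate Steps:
p(U, w) = -5*U
g(a) = 19 + 5*a (g(a) = 2 - ((-9 - 5*(a + 1)) - 3) = 2 - ((-9 - 5*(1 + a)) - 3) = 2 - ((-9 + (-5 - 5*a)) - 3) = 2 - ((-14 - 5*a) - 3) = 2 - (-17 - 5*a) = 2 + (17 + 5*a) = 19 + 5*a)
H(C, O) = 7 + C*O
(676540 + H(g(21), (F(5) - 10)²)) - 579472 = (676540 + (7 + (19 + 5*21)*(6 - 10)²)) - 579472 = (676540 + (7 + (19 + 105)*(-4)²)) - 579472 = (676540 + (7 + 124*16)) - 579472 = (676540 + (7 + 1984)) - 579472 = (676540 + 1991) - 579472 = 678531 - 579472 = 99059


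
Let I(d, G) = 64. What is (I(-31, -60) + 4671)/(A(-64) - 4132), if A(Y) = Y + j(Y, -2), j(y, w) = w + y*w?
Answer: -947/814 ≈ -1.1634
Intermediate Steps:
j(y, w) = w + w*y
A(Y) = -2 - Y (A(Y) = Y - 2*(1 + Y) = Y + (-2 - 2*Y) = -2 - Y)
(I(-31, -60) + 4671)/(A(-64) - 4132) = (64 + 4671)/((-2 - 1*(-64)) - 4132) = 4735/((-2 + 64) - 4132) = 4735/(62 - 4132) = 4735/(-4070) = 4735*(-1/4070) = -947/814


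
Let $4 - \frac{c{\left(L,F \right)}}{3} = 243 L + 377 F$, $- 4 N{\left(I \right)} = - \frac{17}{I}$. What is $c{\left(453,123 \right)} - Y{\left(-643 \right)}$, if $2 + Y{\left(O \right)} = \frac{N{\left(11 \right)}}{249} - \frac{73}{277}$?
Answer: $- \frac{1424345729753}{3034812} \approx -4.6934 \cdot 10^{5}$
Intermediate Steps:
$N{\left(I \right)} = \frac{17}{4 I}$ ($N{\left(I \right)} = - \frac{\left(-17\right) \frac{1}{I}}{4} = \frac{17}{4 I}$)
$Y{\left(O \right)} = - \frac{6864703}{3034812}$ ($Y{\left(O \right)} = -2 - \left(\frac{73}{277} - \frac{\frac{17}{4} \cdot \frac{1}{11}}{249}\right) = -2 - \left(\frac{73}{277} - \frac{17}{4} \cdot \frac{1}{11} \cdot \frac{1}{249}\right) = -2 + \left(\frac{17}{44} \cdot \frac{1}{249} - \frac{73}{277}\right) = -2 + \left(\frac{17}{10956} - \frac{73}{277}\right) = -2 - \frac{795079}{3034812} = - \frac{6864703}{3034812}$)
$c{\left(L,F \right)} = 12 - 1131 F - 729 L$ ($c{\left(L,F \right)} = 12 - 3 \left(243 L + 377 F\right) = 12 - \left(729 L + 1131 F\right) = 12 - 1131 F - 729 L$)
$c{\left(453,123 \right)} - Y{\left(-643 \right)} = \left(12 - 139113 - 330237\right) - - \frac{6864703}{3034812} = \left(12 - 139113 - 330237\right) + \frac{6864703}{3034812} = -469338 + \frac{6864703}{3034812} = - \frac{1424345729753}{3034812}$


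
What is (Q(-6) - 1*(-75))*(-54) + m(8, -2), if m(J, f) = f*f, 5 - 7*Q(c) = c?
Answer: -28916/7 ≈ -4130.9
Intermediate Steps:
Q(c) = 5/7 - c/7
m(J, f) = f²
(Q(-6) - 1*(-75))*(-54) + m(8, -2) = ((5/7 - ⅐*(-6)) - 1*(-75))*(-54) + (-2)² = ((5/7 + 6/7) + 75)*(-54) + 4 = (11/7 + 75)*(-54) + 4 = (536/7)*(-54) + 4 = -28944/7 + 4 = -28916/7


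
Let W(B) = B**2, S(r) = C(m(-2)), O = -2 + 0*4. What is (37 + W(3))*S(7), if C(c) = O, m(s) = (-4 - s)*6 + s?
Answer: -92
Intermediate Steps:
m(s) = -24 - 5*s (m(s) = (-24 - 6*s) + s = -24 - 5*s)
O = -2 (O = -2 + 0 = -2)
C(c) = -2
S(r) = -2
(37 + W(3))*S(7) = (37 + 3**2)*(-2) = (37 + 9)*(-2) = 46*(-2) = -92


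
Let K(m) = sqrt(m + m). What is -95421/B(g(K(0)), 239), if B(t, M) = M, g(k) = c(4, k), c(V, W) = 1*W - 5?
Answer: -95421/239 ≈ -399.25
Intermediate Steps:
c(V, W) = -5 + W (c(V, W) = W - 5 = -5 + W)
K(m) = sqrt(2)*sqrt(m) (K(m) = sqrt(2*m) = sqrt(2)*sqrt(m))
g(k) = -5 + k
-95421/B(g(K(0)), 239) = -95421/239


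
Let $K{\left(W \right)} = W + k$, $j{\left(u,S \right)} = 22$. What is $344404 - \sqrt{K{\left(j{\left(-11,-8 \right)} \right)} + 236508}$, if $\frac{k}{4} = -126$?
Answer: $344404 - \sqrt{236026} \approx 3.4392 \cdot 10^{5}$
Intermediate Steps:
$k = -504$ ($k = 4 \left(-126\right) = -504$)
$K{\left(W \right)} = -504 + W$ ($K{\left(W \right)} = W - 504 = -504 + W$)
$344404 - \sqrt{K{\left(j{\left(-11,-8 \right)} \right)} + 236508} = 344404 - \sqrt{\left(-504 + 22\right) + 236508} = 344404 - \sqrt{-482 + 236508} = 344404 - \sqrt{236026}$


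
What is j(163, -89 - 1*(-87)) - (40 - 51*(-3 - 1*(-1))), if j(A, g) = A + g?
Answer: 19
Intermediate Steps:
j(163, -89 - 1*(-87)) - (40 - 51*(-3 - 1*(-1))) = (163 + (-89 - 1*(-87))) - (40 - 51*(-3 - 1*(-1))) = (163 + (-89 + 87)) - (40 - 51*(-3 + 1)) = (163 - 2) - (40 - 51*(-2)) = 161 - (40 + 102) = 161 - 1*142 = 161 - 142 = 19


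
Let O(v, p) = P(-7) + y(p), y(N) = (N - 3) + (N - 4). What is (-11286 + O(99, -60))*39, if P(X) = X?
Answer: -445380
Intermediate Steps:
y(N) = -7 + 2*N (y(N) = (-3 + N) + (-4 + N) = -7 + 2*N)
O(v, p) = -14 + 2*p (O(v, p) = -7 + (-7 + 2*p) = -14 + 2*p)
(-11286 + O(99, -60))*39 = (-11286 + (-14 + 2*(-60)))*39 = (-11286 + (-14 - 120))*39 = (-11286 - 134)*39 = -11420*39 = -445380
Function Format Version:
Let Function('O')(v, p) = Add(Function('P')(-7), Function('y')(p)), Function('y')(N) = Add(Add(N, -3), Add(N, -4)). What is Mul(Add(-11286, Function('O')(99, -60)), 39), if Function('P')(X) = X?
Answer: -445380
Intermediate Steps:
Function('y')(N) = Add(-7, Mul(2, N)) (Function('y')(N) = Add(Add(-3, N), Add(-4, N)) = Add(-7, Mul(2, N)))
Function('O')(v, p) = Add(-14, Mul(2, p)) (Function('O')(v, p) = Add(-7, Add(-7, Mul(2, p))) = Add(-14, Mul(2, p)))
Mul(Add(-11286, Function('O')(99, -60)), 39) = Mul(Add(-11286, Add(-14, Mul(2, -60))), 39) = Mul(Add(-11286, Add(-14, -120)), 39) = Mul(Add(-11286, -134), 39) = Mul(-11420, 39) = -445380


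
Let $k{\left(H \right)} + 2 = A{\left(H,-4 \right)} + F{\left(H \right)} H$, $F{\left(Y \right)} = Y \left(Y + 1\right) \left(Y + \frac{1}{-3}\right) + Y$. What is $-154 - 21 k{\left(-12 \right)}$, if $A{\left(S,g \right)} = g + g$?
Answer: $-413224$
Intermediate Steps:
$A{\left(S,g \right)} = 2 g$
$F{\left(Y \right)} = Y + Y \left(1 + Y\right) \left(- \frac{1}{3} + Y\right)$ ($F{\left(Y \right)} = Y \left(1 + Y\right) \left(Y - \frac{1}{3}\right) + Y = Y \left(1 + Y\right) \left(- \frac{1}{3} + Y\right) + Y = Y + Y \left(1 + Y\right) \left(- \frac{1}{3} + Y\right)$)
$k{\left(H \right)} = -10 + \frac{H^{2} \left(2 + 2 H + 3 H^{2}\right)}{3}$ ($k{\left(H \right)} = -2 + \left(2 \left(-4\right) + \frac{H \left(2 + 2 H + 3 H^{2}\right)}{3} H\right) = -2 + \left(-8 + \frac{H^{2} \left(2 + 2 H + 3 H^{2}\right)}{3}\right) = -10 + \frac{H^{2} \left(2 + 2 H + 3 H^{2}\right)}{3}$)
$-154 - 21 k{\left(-12 \right)} = -154 - 21 \left(-10 + \frac{\left(-12\right)^{2} \left(2 + 2 \left(-12\right) + 3 \left(-12\right)^{2}\right)}{3}\right) = -154 - 21 \left(-10 + \frac{1}{3} \cdot 144 \left(2 - 24 + 3 \cdot 144\right)\right) = -154 - 21 \left(-10 + \frac{1}{3} \cdot 144 \left(2 - 24 + 432\right)\right) = -154 - 21 \left(-10 + \frac{1}{3} \cdot 144 \cdot 410\right) = -154 - 21 \left(-10 + 19680\right) = -154 - 413070 = -413224$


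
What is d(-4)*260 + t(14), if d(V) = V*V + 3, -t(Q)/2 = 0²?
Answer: 4940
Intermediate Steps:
t(Q) = 0 (t(Q) = -2*0² = -2*0 = 0)
d(V) = 3 + V² (d(V) = V² + 3 = 3 + V²)
d(-4)*260 + t(14) = (3 + (-4)²)*260 + 0 = (3 + 16)*260 + 0 = 19*260 + 0 = 4940 + 0 = 4940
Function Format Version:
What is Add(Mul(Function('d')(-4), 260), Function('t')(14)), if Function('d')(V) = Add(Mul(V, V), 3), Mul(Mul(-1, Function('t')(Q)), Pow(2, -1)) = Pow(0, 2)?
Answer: 4940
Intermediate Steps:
Function('t')(Q) = 0 (Function('t')(Q) = Mul(-2, Pow(0, 2)) = Mul(-2, 0) = 0)
Function('d')(V) = Add(3, Pow(V, 2)) (Function('d')(V) = Add(Pow(V, 2), 3) = Add(3, Pow(V, 2)))
Add(Mul(Function('d')(-4), 260), Function('t')(14)) = Add(Mul(Add(3, Pow(-4, 2)), 260), 0) = Add(Mul(Add(3, 16), 260), 0) = Add(Mul(19, 260), 0) = Add(4940, 0) = 4940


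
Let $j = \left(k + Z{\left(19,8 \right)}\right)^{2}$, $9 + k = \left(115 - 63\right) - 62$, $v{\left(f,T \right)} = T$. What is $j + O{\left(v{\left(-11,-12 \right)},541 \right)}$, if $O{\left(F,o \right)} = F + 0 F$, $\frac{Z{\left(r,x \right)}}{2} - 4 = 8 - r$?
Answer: $1077$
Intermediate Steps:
$Z{\left(r,x \right)} = 24 - 2 r$ ($Z{\left(r,x \right)} = 8 + 2 \left(8 - r\right) = 8 - \left(-16 + 2 r\right) = 24 - 2 r$)
$O{\left(F,o \right)} = F$ ($O{\left(F,o \right)} = F + 0 = F$)
$k = -19$ ($k = -9 + \left(\left(115 - 63\right) - 62\right) = -9 + \left(52 - 62\right) = -9 - 10 = -19$)
$j = 1089$ ($j = \left(-19 + \left(24 - 38\right)\right)^{2} = \left(-19 - 14\right)^{2} = \left(-33\right)^{2} = 1089$)
$j + O{\left(v{\left(-11,-12 \right)},541 \right)} = 1089 - 12 = 1077$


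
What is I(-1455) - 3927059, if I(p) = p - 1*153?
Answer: -3928667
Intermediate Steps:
I(p) = -153 + p (I(p) = p - 153 = -153 + p)
I(-1455) - 3927059 = (-153 - 1455) - 3927059 = -1608 - 3927059 = -3928667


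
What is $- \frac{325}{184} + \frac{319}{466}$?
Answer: $- \frac{46377}{42872} \approx -1.0818$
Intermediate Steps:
$- \frac{325}{184} + \frac{319}{466} = - \frac{46377}{42872}$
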